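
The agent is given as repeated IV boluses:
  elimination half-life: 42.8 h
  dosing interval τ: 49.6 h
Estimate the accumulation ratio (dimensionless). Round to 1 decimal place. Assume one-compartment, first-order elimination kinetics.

k = ln2 / t½ = 0.693147 / 42.8 = 0.01620 h⁻¹
e^(−kτ) = e^(−0.01620 × 49.6) = 0.4478
Accumulation ratio R = 1 / (1 − e^(−kτ)) = 1 / (1 − 0.4478) = 1.811

1.8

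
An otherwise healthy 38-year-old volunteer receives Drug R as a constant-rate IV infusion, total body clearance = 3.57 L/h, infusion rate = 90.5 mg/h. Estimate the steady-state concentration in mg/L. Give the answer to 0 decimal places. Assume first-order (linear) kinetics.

25 mg/L

At steady state Css = R₀ / CL = 90.5 / 3.570 = 25.35 mg/L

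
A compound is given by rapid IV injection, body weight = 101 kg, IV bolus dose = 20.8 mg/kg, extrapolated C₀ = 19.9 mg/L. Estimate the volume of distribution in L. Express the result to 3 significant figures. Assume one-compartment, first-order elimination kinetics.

106 L

Dose = 20.8 × 101 = 2101 mg
Vd = Dose / C₀ = 2101 / 19.9 = 105.6 L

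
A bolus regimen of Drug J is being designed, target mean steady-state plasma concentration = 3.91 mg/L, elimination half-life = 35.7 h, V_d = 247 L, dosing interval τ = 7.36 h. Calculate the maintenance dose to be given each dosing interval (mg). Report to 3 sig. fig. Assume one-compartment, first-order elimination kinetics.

138 mg

k = ln2 / t½ = 0.693147 / 35.7 = 0.01942 h⁻¹
CL = k × Vd = 0.01942 × 247 = 4.797 L/h
At steady state, Dose/τ = Css × CL.
Dose = Css × CL × τ = 3.91 × 4.797 × 7.36 = 138.0 mg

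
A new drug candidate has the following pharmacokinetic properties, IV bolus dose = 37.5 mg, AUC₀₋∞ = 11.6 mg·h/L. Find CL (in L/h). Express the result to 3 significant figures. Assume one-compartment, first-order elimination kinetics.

CL = Dose / AUC = 37.5 / 11.6 = 3.233 L/h

3.23 L/h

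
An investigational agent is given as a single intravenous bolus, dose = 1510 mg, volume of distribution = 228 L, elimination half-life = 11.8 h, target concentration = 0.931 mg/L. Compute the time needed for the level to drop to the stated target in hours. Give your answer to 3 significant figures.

C₀ = Dose / Vd = 1510 / 228 = 6.623 mg/L
k = ln2 / t½ = 0.693147 / 11.8 = 0.05874 h⁻¹
t = ln(C₀ / C) / k = ln(6.623 / 0.931) / 0.05874
  = ln(7.114) / 0.05874 = 1.962 / 0.05874 = 33.40 h

33.4 h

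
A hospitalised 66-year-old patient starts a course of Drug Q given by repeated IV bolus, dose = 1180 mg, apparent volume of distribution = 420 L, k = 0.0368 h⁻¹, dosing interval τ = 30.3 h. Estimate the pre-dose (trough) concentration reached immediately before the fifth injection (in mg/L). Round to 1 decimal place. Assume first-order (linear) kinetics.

1.4 mg/L

C₀ per dose = Dose / Vd = 1180 / 420 = 2.810 mg/L
Fraction remaining after one interval: r = e^(−kτ) = e^(−0.03680 × 30.3) = 0.3279
Before dose 5, 4 doses have been given (aged 1τ, 2τ, 3τ, 4τ).
C_trough = C₀ × (r + r² + … + r^4) = C₀ × r(1−r^4)/(1−r)
        = 2.810 × 0.3279 × (1 − 0.01156) / (1 − 0.3279) = 1.355 mg/L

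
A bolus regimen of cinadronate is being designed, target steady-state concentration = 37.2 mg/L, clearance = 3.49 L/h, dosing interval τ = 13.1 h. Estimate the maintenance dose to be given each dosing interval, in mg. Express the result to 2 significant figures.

At steady state, Dose/τ = Css × CL.
Dose = Css × CL × τ = 37.2 × 3.490 × 13.1 = 1701 mg

1700 mg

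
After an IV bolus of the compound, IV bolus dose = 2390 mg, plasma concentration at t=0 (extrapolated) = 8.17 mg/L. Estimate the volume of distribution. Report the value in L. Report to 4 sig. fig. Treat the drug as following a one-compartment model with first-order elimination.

Vd = Dose / C₀ = 2390 / 8.17 = 292.5 L

292.5 L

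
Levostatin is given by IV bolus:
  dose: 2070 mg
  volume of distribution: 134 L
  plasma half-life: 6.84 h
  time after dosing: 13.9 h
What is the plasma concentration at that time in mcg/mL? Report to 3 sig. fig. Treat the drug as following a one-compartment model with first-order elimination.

3.78 mcg/mL

C₀ = Dose / Vd = 2070 / 134 = 15.45 mg/L
k = ln2 / t½ = 0.693147 / 6.84 = 0.1013 h⁻¹
C = C₀ · e^(−k·t) = 15.45 × e^(−0.1013 × 13.9)
  = 15.45 × 0.2446 = 3.779 mg/L
(3.779 mg/L = 3.779 mcg/mL)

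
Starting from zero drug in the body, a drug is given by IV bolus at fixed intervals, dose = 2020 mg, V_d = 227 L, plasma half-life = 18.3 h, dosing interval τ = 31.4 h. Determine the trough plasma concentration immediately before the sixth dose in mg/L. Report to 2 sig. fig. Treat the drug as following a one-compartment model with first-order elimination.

3.9 mg/L

C₀ per dose = Dose / Vd = 2020 / 227 = 8.899 mg/L
k = ln2 / t½ = 0.693147 / 18.3 = 0.03788 h⁻¹
Fraction remaining after one interval: r = e^(−kτ) = e^(−0.03788 × 31.4) = 0.3044
Before dose 6, 5 doses have been given (aged 1τ, 2τ, 3τ, 4τ, 5τ).
C_trough = C₀ × (r + r² + … + r^5) = C₀ × r(1−r^5)/(1−r)
        = 8.899 × 0.3044 × (1 − 0.002614) / (1 − 0.3044) = 3.884 mg/L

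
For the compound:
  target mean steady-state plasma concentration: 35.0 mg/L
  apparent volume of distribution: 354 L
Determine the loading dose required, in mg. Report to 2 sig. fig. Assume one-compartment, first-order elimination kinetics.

LD = Css × Vd = 35.0 × 354 = 12390 mg

12000 mg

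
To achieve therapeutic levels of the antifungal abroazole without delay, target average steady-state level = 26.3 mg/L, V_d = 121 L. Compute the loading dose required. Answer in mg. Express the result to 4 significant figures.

3182 mg

LD = Css × Vd = 26.3 × 121 = 3182 mg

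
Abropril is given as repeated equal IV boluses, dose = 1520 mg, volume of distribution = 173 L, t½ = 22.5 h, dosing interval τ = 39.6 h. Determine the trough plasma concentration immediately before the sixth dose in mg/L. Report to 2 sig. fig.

3.7 mg/L

C₀ per dose = Dose / Vd = 1520 / 173 = 8.786 mg/L
k = ln2 / t½ = 0.693147 / 22.5 = 0.03081 h⁻¹
Fraction remaining after one interval: r = e^(−kτ) = e^(−0.03081 × 39.6) = 0.2952
Before dose 6, 5 doses have been given (aged 1τ, 2τ, 3τ, 4τ, 5τ).
C_trough = C₀ × (r + r² + … + r^5) = C₀ × r(1−r^5)/(1−r)
        = 8.786 × 0.2952 × (1 − 0.002242) / (1 − 0.2952) = 3.672 mg/L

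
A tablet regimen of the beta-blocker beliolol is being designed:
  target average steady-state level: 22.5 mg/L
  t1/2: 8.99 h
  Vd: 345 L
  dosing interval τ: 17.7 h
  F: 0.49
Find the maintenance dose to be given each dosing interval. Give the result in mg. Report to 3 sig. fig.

21600 mg

k = ln2 / t½ = 0.693147 / 8.99 = 0.07710 h⁻¹
CL = k × Vd = 0.07710 × 345 = 26.60 L/h
At steady state, F × (Dose/τ) = Css × CL.
Dose = Css × CL × τ / F = 22.5 × 26.60 × 17.7 / 0.49 = 21620 mg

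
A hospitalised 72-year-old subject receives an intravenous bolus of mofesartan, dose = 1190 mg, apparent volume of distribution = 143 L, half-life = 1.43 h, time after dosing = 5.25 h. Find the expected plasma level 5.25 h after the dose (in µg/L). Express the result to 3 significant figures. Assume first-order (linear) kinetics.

C₀ = Dose / Vd = 1190 / 143 = 8.322 mg/L
k = ln2 / t½ = 0.693147 / 1.43 = 0.4847 h⁻¹
C = C₀ · e^(−k·t) = 8.322 × e^(−0.4847 × 5.25)
  = 8.322 × 0.07850 = 0.6533 mg/L
Convert: 0.6533 mg/L × 1000 = 653.3 µg/L

653 µg/L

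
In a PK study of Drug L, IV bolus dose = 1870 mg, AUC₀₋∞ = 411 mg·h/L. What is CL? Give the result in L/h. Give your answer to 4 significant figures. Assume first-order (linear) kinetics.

CL = Dose / AUC = 1870 / 411 = 4.550 L/h

4.550 L/h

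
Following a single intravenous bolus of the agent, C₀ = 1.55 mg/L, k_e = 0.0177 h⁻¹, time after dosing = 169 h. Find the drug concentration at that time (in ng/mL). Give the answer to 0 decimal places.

C = C₀ · e^(−k·t) = 1.550 × e^(−0.01770 × 169)
  = 1.550 × 0.05022 = 0.07784 mg/L
Convert: 0.07784 mg/L × 1000 = 77.84 ng/mL

78 ng/mL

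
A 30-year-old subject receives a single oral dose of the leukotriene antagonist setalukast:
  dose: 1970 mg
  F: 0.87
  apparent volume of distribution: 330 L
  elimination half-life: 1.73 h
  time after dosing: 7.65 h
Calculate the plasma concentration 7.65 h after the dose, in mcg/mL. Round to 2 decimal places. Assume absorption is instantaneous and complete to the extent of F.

0.24 mcg/mL

Amount reaching circulation = F × Dose = 0.87 × 1970 = 1714 mg
C₀ = F·Dose / Vd = 1714 / 330 = 5.194 mg/L
k = ln2 / t½ = 0.693147 / 1.73 = 0.4007 h⁻¹
C = C₀ · e^(−k·t) = 5.194 × e^(−0.4007 × 7.65)
  = 5.194 × 0.04664 = 0.2422 mg/L
(0.2422 mg/L = 0.2422 mcg/mL)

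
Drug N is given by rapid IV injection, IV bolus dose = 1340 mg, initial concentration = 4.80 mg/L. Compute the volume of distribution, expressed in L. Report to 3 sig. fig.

Vd = Dose / C₀ = 1340 / 4.80 = 279.2 L

279 L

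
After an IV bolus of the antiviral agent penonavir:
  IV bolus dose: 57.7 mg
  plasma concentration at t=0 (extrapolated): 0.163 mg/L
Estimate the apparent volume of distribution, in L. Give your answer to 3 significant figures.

354 L

Vd = Dose / C₀ = 57.70 / 0.163 = 354.0 L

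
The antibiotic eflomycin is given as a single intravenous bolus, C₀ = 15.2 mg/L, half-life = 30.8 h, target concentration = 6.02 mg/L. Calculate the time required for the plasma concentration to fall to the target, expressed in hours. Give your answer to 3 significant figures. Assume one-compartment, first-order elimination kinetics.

41.2 h

k = ln2 / t½ = 0.693147 / 30.8 = 0.02250 h⁻¹
t = ln(C₀ / C) / k = ln(15.20 / 6.02) / 0.02250
  = ln(2.525) / 0.02250 = 0.9262 / 0.02250 = 41.16 h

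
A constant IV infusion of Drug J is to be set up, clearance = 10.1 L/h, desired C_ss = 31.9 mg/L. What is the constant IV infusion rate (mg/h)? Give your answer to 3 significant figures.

At steady state, infusion rate R₀ = Css × CL = 31.9 × 10.10 = 322.2 mg/h

322 mg/h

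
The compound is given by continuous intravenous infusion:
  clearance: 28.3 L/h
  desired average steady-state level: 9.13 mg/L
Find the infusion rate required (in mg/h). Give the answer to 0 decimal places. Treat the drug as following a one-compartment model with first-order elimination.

258 mg/h

At steady state, infusion rate R₀ = Css × CL = 9.13 × 28.30 = 258.4 mg/h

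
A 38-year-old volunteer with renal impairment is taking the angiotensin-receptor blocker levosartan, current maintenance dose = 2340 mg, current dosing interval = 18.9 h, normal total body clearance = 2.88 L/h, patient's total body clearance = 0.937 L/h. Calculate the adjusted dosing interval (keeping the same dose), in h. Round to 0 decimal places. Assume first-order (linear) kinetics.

58 h

To keep the same average steady-state level, dosing rate must scale with clearance.
CL ratio = 0.937 / 2.88 = 0.3253
New interval (same dose) = 18.9 / 0.3253 = 58.10 h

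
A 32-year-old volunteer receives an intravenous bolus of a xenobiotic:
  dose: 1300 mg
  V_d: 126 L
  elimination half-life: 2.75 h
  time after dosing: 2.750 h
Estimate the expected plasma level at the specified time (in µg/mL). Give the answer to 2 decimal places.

C₀ = Dose / Vd = 1300 / 126 = 10.32 mg/L
k = ln2 / t½ = 0.693147 / 2.75 = 0.2521 h⁻¹
t / t½ = 2.750 / 2.75 = 1 half-lives
C = C₀ × (1/2)^1 = 10.32 × 0.5000 = 5.160 mg/L
(5.160 mg/L = 5.160 µg/mL)

5.16 µg/mL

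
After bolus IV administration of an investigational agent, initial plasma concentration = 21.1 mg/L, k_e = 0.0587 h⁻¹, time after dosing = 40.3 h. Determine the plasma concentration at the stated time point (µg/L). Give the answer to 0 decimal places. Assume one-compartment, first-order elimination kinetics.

C = C₀ · e^(−k·t) = 21.10 × e^(−0.05870 × 40.3)
  = 21.10 × 0.09389 = 1.981 mg/L
Convert: 1.981 mg/L × 1000 = 1981 µg/L

1981 µg/L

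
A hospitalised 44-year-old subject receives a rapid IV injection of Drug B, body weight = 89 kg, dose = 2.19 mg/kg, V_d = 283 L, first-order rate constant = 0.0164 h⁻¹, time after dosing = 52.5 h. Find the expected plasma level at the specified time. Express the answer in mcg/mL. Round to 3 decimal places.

Total dose = 2.19 × 89 = 194.9 mg
C₀ = Dose / Vd = 194.9 / 283 = 0.6887 mg/L
C = C₀ · e^(−k·t) = 0.6887 × e^(−0.01640 × 52.5)
  = 0.6887 × 0.4227 = 0.2911 mg/L
(0.2911 mg/L = 0.2911 mcg/mL)

0.291 mcg/mL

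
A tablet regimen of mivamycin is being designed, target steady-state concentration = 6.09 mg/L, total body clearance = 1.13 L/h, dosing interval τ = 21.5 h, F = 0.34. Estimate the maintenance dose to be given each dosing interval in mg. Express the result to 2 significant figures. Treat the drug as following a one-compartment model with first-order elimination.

At steady state, F × (Dose/τ) = Css × CL.
Dose = Css × CL × τ / F = 6.09 × 1.130 × 21.5 / 0.34 = 435.2 mg

440 mg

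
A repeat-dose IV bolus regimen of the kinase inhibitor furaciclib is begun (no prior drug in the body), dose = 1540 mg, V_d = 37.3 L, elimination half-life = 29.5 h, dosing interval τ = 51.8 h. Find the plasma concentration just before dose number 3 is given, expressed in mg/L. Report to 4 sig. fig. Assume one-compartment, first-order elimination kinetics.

C₀ per dose = Dose / Vd = 1540 / 37.3 = 41.29 mg/L
k = ln2 / t½ = 0.693147 / 29.5 = 0.02350 h⁻¹
Fraction remaining after one interval: r = e^(−kτ) = e^(−0.02350 × 51.8) = 0.2960
Before dose 3, 2 doses have been given (aged 1τ, 2τ).
C_trough = C₀ × (r + r²) = 41.29 × (0.2960 + 0.08762) = 15.84 mg/L

15.84 mg/L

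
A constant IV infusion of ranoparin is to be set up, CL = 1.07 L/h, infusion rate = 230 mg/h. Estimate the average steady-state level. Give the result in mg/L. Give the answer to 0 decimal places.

At steady state Css = R₀ / CL = 230 / 1.070 = 215.0 mg/L

215 mg/L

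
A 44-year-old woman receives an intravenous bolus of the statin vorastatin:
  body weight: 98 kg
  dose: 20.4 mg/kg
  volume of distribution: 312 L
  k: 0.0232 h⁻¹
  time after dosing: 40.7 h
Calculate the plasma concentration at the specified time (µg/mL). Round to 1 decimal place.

Total dose = 20.4 × 98 = 1999 mg
C₀ = Dose / Vd = 1999 / 312 = 6.407 mg/L
C = C₀ · e^(−k·t) = 6.407 × e^(−0.02320 × 40.7)
  = 6.407 × 0.3890 = 2.492 mg/L
(2.492 mg/L = 2.492 µg/mL)

2.5 µg/mL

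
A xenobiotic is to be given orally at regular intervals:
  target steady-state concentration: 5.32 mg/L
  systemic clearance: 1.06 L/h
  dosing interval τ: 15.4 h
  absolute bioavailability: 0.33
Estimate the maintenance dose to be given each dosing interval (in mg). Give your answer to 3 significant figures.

263 mg

At steady state, F × (Dose/τ) = Css × CL.
Dose = Css × CL × τ / F = 5.32 × 1.060 × 15.4 / 0.33 = 263.2 mg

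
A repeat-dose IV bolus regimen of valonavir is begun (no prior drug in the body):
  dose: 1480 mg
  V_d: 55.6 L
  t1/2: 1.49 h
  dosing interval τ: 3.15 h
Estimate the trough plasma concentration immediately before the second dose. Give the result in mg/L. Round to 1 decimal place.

6.1 mg/L

C₀ per dose = Dose / Vd = 1480 / 55.6 = 26.62 mg/L
k = ln2 / t½ = 0.693147 / 1.49 = 0.4652 h⁻¹
Fraction remaining after one interval: r = e^(−kτ) = e^(−0.4652 × 3.15) = 0.2310
Before dose 2, 1 dose has been given (aged 1τ).
C_trough = C₀ × r = 26.62 × 0.2310 = 6.149 mg/L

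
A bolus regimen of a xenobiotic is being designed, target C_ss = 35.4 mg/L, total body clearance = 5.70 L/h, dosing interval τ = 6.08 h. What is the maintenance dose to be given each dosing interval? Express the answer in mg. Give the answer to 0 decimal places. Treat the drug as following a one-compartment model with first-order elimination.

At steady state, Dose/τ = Css × CL.
Dose = Css × CL × τ = 35.4 × 5.700 × 6.08 = 1227 mg

1227 mg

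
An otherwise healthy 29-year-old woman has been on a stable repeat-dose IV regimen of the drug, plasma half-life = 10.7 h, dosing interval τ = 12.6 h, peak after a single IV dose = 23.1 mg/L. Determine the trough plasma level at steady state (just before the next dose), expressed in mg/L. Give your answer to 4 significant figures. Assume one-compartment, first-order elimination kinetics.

k = ln2 / t½ = 0.693147 / 10.7 = 0.06478 h⁻¹
e^(−kτ) = e^(−0.06478 × 12.6) = 0.4421
Accumulation ratio R = 1 / (1 − e^(−kτ)) = 1 / (1 − 0.4421) = 1.792
Steady-state trough = C₀ × R × e^(−kτ) = 23.1 × 1.792 × 0.4421 = 18.30 mg/L

18.30 mg/L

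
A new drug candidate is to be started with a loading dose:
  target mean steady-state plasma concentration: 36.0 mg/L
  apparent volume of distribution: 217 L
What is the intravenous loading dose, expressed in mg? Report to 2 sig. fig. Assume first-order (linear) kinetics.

LD = Css × Vd = 36.0 × 217 = 7812 mg

7800 mg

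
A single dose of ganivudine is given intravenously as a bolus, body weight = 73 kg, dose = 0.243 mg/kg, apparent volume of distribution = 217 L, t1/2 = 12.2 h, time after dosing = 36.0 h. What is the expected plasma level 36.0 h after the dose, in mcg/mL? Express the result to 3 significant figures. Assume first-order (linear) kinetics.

0.0106 mcg/mL

Total dose = 0.243 × 73 = 17.74 mg
C₀ = Dose / Vd = 17.74 / 217 = 0.08175 mg/L
k = ln2 / t½ = 0.693147 / 12.2 = 0.05682 h⁻¹
C = C₀ · e^(−k·t) = 0.08175 × e^(−0.05682 × 36.0)
  = 0.08175 × 0.1293 = 0.01057 mg/L
(0.01057 mg/L = 0.01057 mcg/mL)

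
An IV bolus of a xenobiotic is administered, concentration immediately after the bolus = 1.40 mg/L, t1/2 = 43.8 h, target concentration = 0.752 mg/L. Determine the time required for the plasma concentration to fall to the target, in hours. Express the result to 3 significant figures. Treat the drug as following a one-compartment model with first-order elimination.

39.3 h

k = ln2 / t½ = 0.693147 / 43.8 = 0.01583 h⁻¹
t = ln(C₀ / C) / k = ln(1.400 / 0.752) / 0.01583
  = ln(1.862) / 0.01583 = 0.6217 / 0.01583 = 39.27 h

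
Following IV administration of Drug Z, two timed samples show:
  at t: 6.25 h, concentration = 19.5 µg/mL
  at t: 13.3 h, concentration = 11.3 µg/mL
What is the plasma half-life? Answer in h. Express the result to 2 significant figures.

k = ln(C₁/C₂) / (t₂ − t₁) = ln(19.5/11.3) / (13.3 − 6.25)
  = 0.5456 / 7.050 = 0.07739 h⁻¹
t½ = ln2 / k = 0.693147 / 0.07739 = 8.957 h

9.0 h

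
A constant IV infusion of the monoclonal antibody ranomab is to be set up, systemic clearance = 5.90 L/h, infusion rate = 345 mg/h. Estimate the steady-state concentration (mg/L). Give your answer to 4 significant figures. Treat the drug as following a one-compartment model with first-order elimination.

At steady state Css = R₀ / CL = 345 / 5.900 = 58.47 mg/L

58.47 mg/L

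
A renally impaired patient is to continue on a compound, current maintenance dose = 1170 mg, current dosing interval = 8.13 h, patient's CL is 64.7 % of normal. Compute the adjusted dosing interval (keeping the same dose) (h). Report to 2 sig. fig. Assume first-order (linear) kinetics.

13 h

To keep the same average steady-state level, dosing rate must scale with clearance.
CL ratio = 64.7 / 100 = 0.6470
New interval (same dose) = 8.13 / 0.6470 = 12.57 h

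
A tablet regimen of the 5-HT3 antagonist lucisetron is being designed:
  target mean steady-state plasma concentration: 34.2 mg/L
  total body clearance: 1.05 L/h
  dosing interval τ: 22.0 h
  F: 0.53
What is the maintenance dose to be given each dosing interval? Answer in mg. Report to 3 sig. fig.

At steady state, F × (Dose/τ) = Css × CL.
Dose = Css × CL × τ / F = 34.2 × 1.050 × 22.0 / 0.53 = 1491 mg

1490 mg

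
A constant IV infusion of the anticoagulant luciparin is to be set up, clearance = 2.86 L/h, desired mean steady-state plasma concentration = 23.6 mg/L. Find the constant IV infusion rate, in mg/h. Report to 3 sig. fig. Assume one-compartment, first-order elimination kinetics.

67.5 mg/h

At steady state, infusion rate R₀ = Css × CL = 23.6 × 2.860 = 67.50 mg/h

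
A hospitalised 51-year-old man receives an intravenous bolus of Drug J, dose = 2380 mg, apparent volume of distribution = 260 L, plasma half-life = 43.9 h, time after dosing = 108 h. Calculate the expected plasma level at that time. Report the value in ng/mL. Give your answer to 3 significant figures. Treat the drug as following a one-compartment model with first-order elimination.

1660 ng/mL

C₀ = Dose / Vd = 2380 / 260 = 9.154 mg/L
k = ln2 / t½ = 0.693147 / 43.9 = 0.01579 h⁻¹
C = C₀ · e^(−k·t) = 9.154 × e^(−0.01579 × 108)
  = 9.154 × 0.1817 = 1.663 mg/L
Convert: 1.663 mg/L × 1000 = 1663 ng/mL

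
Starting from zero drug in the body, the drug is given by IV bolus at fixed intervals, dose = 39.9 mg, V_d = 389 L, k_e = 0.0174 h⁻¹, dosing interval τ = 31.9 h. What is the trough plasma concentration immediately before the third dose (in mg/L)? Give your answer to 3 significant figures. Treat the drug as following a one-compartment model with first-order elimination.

C₀ per dose = Dose / Vd = 39.9 / 389 = 0.1026 mg/L
Fraction remaining after one interval: r = e^(−kτ) = e^(−0.01740 × 31.9) = 0.5740
Before dose 3, 2 doses have been given (aged 1τ, 2τ).
C_trough = C₀ × (r + r²) = 0.1026 × (0.5740 + 0.3295) = 0.09270 mg/L

0.0927 mg/L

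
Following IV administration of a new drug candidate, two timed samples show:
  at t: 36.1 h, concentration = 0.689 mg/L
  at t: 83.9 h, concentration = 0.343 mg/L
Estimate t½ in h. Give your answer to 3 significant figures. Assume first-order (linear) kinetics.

k = ln(C₁/C₂) / (t₂ − t₁) = ln(0.689/0.343) / (83.9 − 36.1)
  = 0.6975 / 47.80 = 0.01459 h⁻¹
t½ = ln2 / k = 0.693147 / 0.01459 = 47.51 h

47.5 h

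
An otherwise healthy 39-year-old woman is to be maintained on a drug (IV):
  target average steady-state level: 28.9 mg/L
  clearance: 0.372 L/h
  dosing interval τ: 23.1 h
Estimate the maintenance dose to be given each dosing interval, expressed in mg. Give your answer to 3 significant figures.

248 mg

At steady state, Dose/τ = Css × CL.
Dose = Css × CL × τ = 28.9 × 0.3720 × 23.1 = 248.3 mg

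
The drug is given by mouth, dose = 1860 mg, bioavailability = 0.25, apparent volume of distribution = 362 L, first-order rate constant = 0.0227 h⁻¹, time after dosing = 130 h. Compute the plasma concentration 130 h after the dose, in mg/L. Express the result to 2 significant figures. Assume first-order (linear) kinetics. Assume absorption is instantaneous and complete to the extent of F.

Amount reaching circulation = F × Dose = 0.25 × 1860 = 465.0 mg
C₀ = F·Dose / Vd = 465.0 / 362 = 1.285 mg/L
C = C₀ · e^(−k·t) = 1.285 × e^(−0.02270 × 130)
  = 1.285 × 0.05229 = 0.06719 mg/L

0.067 mg/L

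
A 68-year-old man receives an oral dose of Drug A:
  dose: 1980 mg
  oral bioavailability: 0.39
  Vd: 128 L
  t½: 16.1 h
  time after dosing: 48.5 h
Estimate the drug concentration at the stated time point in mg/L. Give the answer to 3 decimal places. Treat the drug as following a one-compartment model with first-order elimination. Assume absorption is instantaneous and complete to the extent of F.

Amount reaching circulation = F × Dose = 0.39 × 1980 = 772.2 mg
C₀ = F·Dose / Vd = 772.2 / 128 = 6.033 mg/L
k = ln2 / t½ = 0.693147 / 16.1 = 0.04305 h⁻¹
C = C₀ · e^(−k·t) = 6.033 × e^(−0.04305 × 48.5)
  = 6.033 × 0.1239 = 0.7475 mg/L

0.748 mg/L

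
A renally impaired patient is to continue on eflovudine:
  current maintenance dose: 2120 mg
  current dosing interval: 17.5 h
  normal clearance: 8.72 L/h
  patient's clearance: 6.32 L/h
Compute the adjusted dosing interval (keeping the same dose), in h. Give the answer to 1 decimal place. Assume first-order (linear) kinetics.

To keep the same average steady-state level, dosing rate must scale with clearance.
CL ratio = 6.32 / 8.72 = 0.7248
New interval (same dose) = 17.5 / 0.7248 = 24.14 h

24.1 h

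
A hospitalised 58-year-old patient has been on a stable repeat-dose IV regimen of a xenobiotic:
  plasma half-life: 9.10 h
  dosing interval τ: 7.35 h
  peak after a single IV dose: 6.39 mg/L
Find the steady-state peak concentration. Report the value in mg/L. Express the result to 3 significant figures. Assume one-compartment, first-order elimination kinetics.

14.9 mg/L

k = ln2 / t½ = 0.693147 / 9.10 = 0.07617 h⁻¹
e^(−kτ) = e^(−0.07617 × 7.35) = 0.5713
Accumulation ratio R = 1 / (1 − e^(−kτ)) = 1 / (1 − 0.5713) = 2.333
Steady-state peak = C₀ × R = 6.39 × 2.333 = 14.91 mg/L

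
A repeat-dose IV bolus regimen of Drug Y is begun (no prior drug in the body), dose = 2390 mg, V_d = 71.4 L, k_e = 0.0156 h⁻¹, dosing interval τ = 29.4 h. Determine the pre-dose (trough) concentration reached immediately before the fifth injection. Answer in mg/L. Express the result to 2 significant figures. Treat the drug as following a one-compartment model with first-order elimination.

48 mg/L

C₀ per dose = Dose / Vd = 2390 / 71.4 = 33.47 mg/L
Fraction remaining after one interval: r = e^(−kτ) = e^(−0.01560 × 29.4) = 0.6321
Before dose 5, 4 doses have been given (aged 1τ, 2τ, 3τ, 4τ).
C_trough = C₀ × (r + r² + … + r^4) = C₀ × r(1−r^4)/(1−r)
        = 33.47 × 0.6321 × (1 − 0.1596) / (1 − 0.6321) = 48.33 mg/L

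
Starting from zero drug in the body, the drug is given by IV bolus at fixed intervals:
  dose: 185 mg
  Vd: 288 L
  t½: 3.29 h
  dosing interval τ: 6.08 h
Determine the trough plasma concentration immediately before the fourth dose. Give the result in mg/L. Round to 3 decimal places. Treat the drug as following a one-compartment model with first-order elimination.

C₀ per dose = Dose / Vd = 185 / 288 = 0.6424 mg/L
k = ln2 / t½ = 0.693147 / 3.29 = 0.2107 h⁻¹
Fraction remaining after one interval: r = e^(−kτ) = e^(−0.2107 × 6.08) = 0.2777
Before dose 4, 3 doses have been given (aged 1τ, 2τ, 3τ).
C_trough = C₀ × (r + r² + … + r^3) = C₀ × r(1−r^3)/(1−r)
        = 0.6424 × 0.2777 × (1 − 0.02142) / (1 − 0.2777) = 0.2417 mg/L

0.242 mg/L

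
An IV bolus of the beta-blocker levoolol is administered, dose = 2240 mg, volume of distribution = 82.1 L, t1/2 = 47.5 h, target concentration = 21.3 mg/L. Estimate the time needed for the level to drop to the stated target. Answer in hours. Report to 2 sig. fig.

17 h

C₀ = Dose / Vd = 2240 / 82.1 = 27.28 mg/L
k = ln2 / t½ = 0.693147 / 47.5 = 0.01459 h⁻¹
t = ln(C₀ / C) / k = ln(27.28 / 21.3) / 0.01459
  = ln(1.281) / 0.01459 = 0.2476 / 0.01459 = 16.97 h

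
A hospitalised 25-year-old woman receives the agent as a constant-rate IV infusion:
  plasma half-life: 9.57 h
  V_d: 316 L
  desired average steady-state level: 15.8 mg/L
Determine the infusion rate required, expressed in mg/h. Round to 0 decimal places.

362 mg/h

k = ln2 / t½ = 0.693147 / 9.57 = 0.07243 h⁻¹
CL = k × Vd = 0.07243 × 316 = 22.89 L/h
At steady state, infusion rate R₀ = Css × CL = 15.8 × 22.89 = 361.7 mg/h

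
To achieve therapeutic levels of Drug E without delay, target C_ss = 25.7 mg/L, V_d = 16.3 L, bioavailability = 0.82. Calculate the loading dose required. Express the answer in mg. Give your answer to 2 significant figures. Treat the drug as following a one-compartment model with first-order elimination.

510 mg

LD = Css × Vd / F = 25.7 × 16.3 / 0.82 = 510.9 mg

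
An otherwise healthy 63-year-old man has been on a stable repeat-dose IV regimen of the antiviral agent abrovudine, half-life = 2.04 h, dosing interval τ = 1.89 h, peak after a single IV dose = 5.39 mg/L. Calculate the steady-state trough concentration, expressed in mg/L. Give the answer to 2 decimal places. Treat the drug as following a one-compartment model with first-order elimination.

k = ln2 / t½ = 0.693147 / 2.04 = 0.3398 h⁻¹
e^(−kτ) = e^(−0.3398 × 1.89) = 0.5261
Accumulation ratio R = 1 / (1 − e^(−kτ)) = 1 / (1 − 0.5261) = 2.110
Steady-state trough = C₀ × R × e^(−kτ) = 5.39 × 2.110 × 0.5261 = 5.983 mg/L

5.98 mg/L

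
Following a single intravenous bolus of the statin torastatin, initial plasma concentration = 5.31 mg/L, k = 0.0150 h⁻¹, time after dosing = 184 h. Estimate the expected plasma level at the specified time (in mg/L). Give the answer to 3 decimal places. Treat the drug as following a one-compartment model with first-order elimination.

C = C₀ · e^(−k·t) = 5.310 × e^(−0.01500 × 184)
  = 5.310 × 0.06329 = 0.3361 mg/L

0.336 mg/L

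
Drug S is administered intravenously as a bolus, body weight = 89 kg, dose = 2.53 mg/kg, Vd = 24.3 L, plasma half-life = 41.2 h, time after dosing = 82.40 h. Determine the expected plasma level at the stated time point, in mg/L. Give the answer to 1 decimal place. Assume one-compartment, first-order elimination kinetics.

2.3 mg/L

Total dose = 2.53 × 89 = 225.2 mg
C₀ = Dose / Vd = 225.2 / 24.3 = 9.267 mg/L
k = ln2 / t½ = 0.693147 / 41.2 = 0.01682 h⁻¹
t / t½ = 82.40 / 41.2 = 2 half-lives
C = C₀ × (1/2)^2 = 9.267 × 0.2500 = 2.317 mg/L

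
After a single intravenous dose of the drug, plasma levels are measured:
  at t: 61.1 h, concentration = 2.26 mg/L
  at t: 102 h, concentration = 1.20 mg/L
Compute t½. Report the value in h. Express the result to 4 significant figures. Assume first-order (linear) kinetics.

k = ln(C₁/C₂) / (t₂ − t₁) = ln(2.26/1.20) / (102 − 61.1)
  = 0.6330 / 40.90 = 0.01548 h⁻¹
t½ = ln2 / k = 0.693147 / 0.01548 = 44.78 h

44.78 h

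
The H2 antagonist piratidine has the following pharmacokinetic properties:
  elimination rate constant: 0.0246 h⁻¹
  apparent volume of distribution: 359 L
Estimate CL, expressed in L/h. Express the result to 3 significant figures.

CL = k × Vd = 0.0246 × 359 = 8.831 L/h

8.83 L/h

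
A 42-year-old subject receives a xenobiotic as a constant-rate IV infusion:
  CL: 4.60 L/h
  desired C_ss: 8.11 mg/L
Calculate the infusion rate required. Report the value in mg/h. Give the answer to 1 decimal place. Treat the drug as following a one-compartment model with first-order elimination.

At steady state, infusion rate R₀ = Css × CL = 8.11 × 4.600 = 37.31 mg/h

37.3 mg/h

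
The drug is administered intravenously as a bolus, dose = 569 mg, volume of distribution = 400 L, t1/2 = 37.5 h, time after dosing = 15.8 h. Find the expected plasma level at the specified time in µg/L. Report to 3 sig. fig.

C₀ = Dose / Vd = 569.0 / 400 = 1.423 mg/L
k = ln2 / t½ = 0.693147 / 37.5 = 0.01848 h⁻¹
C = C₀ · e^(−k·t) = 1.423 × e^(−0.01848 × 15.8)
  = 1.423 × 0.7468 = 1.063 mg/L
Convert: 1.063 mg/L × 1000 = 1063 µg/L

1060 µg/L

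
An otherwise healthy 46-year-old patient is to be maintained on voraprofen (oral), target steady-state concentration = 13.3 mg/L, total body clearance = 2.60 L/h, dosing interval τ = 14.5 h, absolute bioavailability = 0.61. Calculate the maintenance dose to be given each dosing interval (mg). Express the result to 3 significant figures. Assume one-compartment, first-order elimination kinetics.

At steady state, F × (Dose/τ) = Css × CL.
Dose = Css × CL × τ / F = 13.3 × 2.600 × 14.5 / 0.61 = 822.0 mg

822 mg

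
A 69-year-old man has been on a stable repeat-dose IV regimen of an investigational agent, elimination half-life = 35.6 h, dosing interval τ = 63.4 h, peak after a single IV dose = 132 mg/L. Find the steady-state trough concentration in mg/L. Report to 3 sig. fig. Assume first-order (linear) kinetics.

k = ln2 / t½ = 0.693147 / 35.6 = 0.01947 h⁻¹
e^(−kτ) = e^(−0.01947 × 63.4) = 0.2910
Accumulation ratio R = 1 / (1 − e^(−kτ)) = 1 / (1 − 0.2910) = 1.410
Steady-state trough = C₀ × R × e^(−kτ) = 132 × 1.410 × 0.2910 = 54.16 mg/L

54.2 mg/L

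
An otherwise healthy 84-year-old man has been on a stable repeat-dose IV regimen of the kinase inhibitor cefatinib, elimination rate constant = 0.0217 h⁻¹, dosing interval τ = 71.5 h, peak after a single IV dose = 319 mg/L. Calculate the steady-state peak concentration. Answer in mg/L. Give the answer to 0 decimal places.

e^(−kτ) = e^(−0.02170 × 71.5) = 0.2119
Accumulation ratio R = 1 / (1 − e^(−kτ)) = 1 / (1 − 0.2119) = 1.269
Steady-state peak = C₀ × R = 319 × 1.269 = 404.8 mg/L

405 mg/L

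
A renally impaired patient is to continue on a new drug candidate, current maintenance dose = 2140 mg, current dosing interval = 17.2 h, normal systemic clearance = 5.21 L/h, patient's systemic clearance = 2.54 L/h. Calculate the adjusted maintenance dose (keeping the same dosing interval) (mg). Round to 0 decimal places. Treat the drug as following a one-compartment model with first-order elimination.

1043 mg

To keep the same average steady-state level, dosing rate must scale with clearance.
CL ratio = 2.54 / 5.21 = 0.4875
New dose (same interval) = 2140 × 0.4875 = 1043 mg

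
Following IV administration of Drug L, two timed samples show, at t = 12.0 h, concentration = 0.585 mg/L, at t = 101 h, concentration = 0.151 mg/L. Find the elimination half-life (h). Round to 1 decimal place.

45.6 h

k = ln(C₁/C₂) / (t₂ − t₁) = ln(0.585/0.151) / (101 − 12.0)
  = 1.354 / 89.00 = 0.01521 h⁻¹
t½ = ln2 / k = 0.693147 / 0.01521 = 45.57 h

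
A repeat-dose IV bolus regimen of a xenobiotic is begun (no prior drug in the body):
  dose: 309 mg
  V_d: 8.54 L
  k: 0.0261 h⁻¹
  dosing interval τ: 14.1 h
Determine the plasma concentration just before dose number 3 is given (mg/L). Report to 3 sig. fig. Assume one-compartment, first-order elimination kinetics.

C₀ per dose = Dose / Vd = 309 / 8.54 = 36.18 mg/L
Fraction remaining after one interval: r = e^(−kτ) = e^(−0.02610 × 14.1) = 0.6921
Before dose 3, 2 doses have been given (aged 1τ, 2τ).
C_trough = C₀ × (r + r²) = 36.18 × (0.6921 + 0.4790) = 42.37 mg/L

42.4 mg/L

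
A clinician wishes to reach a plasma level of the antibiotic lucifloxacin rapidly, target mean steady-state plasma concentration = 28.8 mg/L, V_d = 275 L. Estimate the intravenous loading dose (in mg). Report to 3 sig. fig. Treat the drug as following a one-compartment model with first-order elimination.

LD = Css × Vd = 28.8 × 275 = 7920 mg

7920 mg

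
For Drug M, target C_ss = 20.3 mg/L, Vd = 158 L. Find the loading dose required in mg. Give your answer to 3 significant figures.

LD = Css × Vd = 20.3 × 158 = 3207 mg

3210 mg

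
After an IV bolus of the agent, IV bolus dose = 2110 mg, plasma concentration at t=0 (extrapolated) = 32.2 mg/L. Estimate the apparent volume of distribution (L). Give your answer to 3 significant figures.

Vd = Dose / C₀ = 2110 / 32.2 = 65.53 L

65.5 L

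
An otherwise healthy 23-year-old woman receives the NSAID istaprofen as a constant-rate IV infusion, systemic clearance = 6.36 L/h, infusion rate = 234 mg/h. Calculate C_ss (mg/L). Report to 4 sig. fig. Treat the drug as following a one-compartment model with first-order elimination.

36.79 mg/L

At steady state Css = R₀ / CL = 234 / 6.360 = 36.79 mg/L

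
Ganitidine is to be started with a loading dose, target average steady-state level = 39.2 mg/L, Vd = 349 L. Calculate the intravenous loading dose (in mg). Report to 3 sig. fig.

LD = Css × Vd = 39.2 × 349 = 13680 mg

13700 mg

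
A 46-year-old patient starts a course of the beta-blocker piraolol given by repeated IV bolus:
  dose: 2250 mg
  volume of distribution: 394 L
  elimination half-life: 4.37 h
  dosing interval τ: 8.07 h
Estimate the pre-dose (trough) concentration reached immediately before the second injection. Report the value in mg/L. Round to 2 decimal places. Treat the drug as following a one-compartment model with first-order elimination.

C₀ per dose = Dose / Vd = 2250 / 394 = 5.711 mg/L
k = ln2 / t½ = 0.693147 / 4.37 = 0.1586 h⁻¹
Fraction remaining after one interval: r = e^(−kτ) = e^(−0.1586 × 8.07) = 0.2781
Before dose 2, 1 dose has been given (aged 1τ).
C_trough = C₀ × r = 5.711 × 0.2781 = 1.588 mg/L

1.59 mg/L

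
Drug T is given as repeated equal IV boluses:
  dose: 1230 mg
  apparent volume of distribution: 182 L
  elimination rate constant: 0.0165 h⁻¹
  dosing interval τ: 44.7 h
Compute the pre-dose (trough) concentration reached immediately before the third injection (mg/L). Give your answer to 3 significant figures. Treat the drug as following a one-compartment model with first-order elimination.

4.78 mg/L

C₀ per dose = Dose / Vd = 1230 / 182 = 6.758 mg/L
Fraction remaining after one interval: r = e^(−kτ) = e^(−0.01650 × 44.7) = 0.4783
Before dose 3, 2 doses have been given (aged 1τ, 2τ).
C_trough = C₀ × (r + r²) = 6.758 × (0.4783 + 0.2288) = 4.779 mg/L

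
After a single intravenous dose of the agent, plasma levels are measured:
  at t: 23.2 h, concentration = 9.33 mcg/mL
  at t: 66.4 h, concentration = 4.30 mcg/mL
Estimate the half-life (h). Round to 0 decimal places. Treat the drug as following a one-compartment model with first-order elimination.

39 h

k = ln(C₁/C₂) / (t₂ − t₁) = ln(9.33/4.30) / (66.4 − 23.2)
  = 0.7746 / 43.20 = 0.01793 h⁻¹
t½ = ln2 / k = 0.693147 / 0.01793 = 38.66 h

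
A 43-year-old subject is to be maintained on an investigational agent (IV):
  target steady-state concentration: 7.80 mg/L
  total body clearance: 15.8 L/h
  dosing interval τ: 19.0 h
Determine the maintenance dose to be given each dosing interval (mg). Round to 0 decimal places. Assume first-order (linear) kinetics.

2342 mg

At steady state, Dose/τ = Css × CL.
Dose = Css × CL × τ = 7.80 × 15.80 × 19.0 = 2342 mg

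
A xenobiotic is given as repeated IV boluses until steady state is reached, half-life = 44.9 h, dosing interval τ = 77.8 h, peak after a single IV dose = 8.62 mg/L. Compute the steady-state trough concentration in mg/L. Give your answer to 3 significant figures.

k = ln2 / t½ = 0.693147 / 44.9 = 0.01544 h⁻¹
e^(−kτ) = e^(−0.01544 × 77.8) = 0.3008
Accumulation ratio R = 1 / (1 − e^(−kτ)) = 1 / (1 − 0.3008) = 1.430
Steady-state trough = C₀ × R × e^(−kτ) = 8.62 × 1.430 × 0.3008 = 3.708 mg/L

3.71 mg/L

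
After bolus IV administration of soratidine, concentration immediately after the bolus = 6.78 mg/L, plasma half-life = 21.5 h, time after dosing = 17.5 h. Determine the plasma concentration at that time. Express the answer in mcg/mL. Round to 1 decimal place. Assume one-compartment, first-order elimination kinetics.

k = ln2 / t½ = 0.693147 / 21.5 = 0.03224 h⁻¹
C = C₀ · e^(−k·t) = 6.780 × e^(−0.03224 × 17.5)
  = 6.780 × 0.5688 = 3.856 mg/L
(3.856 mg/L = 3.856 mcg/mL)

3.9 mcg/mL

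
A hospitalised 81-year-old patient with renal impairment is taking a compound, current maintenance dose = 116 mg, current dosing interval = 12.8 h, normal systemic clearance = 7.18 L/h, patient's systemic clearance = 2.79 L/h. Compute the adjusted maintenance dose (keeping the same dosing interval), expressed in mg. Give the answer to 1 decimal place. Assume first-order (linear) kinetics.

45.1 mg

To keep the same average steady-state level, dosing rate must scale with clearance.
CL ratio = 2.79 / 7.18 = 0.3886
New dose (same interval) = 116 × 0.3886 = 45.08 mg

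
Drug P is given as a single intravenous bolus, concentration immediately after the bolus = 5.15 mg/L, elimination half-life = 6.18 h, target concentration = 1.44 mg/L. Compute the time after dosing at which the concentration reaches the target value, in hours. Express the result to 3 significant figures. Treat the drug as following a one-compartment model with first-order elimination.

11.4 h

k = ln2 / t½ = 0.693147 / 6.18 = 0.1122 h⁻¹
t = ln(C₀ / C) / k = ln(5.150 / 1.44) / 0.1122
  = ln(3.576) / 0.1122 = 1.274 / 0.1122 = 11.35 h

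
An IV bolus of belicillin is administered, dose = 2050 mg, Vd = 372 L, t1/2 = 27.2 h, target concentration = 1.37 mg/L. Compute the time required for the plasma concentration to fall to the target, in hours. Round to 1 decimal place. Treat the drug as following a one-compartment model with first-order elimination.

C₀ = Dose / Vd = 2050 / 372 = 5.511 mg/L
k = ln2 / t½ = 0.693147 / 27.2 = 0.02548 h⁻¹
t = ln(C₀ / C) / k = ln(5.511 / 1.37) / 0.02548
  = ln(4.023) / 0.02548 = 1.392 / 0.02548 = 54.63 h

54.6 h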